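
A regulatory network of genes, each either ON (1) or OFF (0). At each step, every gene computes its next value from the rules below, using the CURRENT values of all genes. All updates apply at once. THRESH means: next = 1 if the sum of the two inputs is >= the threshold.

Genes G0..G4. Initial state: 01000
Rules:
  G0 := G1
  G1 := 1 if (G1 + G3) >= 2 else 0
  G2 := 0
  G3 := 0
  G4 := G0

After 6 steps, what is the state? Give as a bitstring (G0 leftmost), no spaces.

Step 1: G0=G1=1 G1=(1+0>=2)=0 G2=0(const) G3=0(const) G4=G0=0 -> 10000
Step 2: G0=G1=0 G1=(0+0>=2)=0 G2=0(const) G3=0(const) G4=G0=1 -> 00001
Step 3: G0=G1=0 G1=(0+0>=2)=0 G2=0(const) G3=0(const) G4=G0=0 -> 00000
Step 4: G0=G1=0 G1=(0+0>=2)=0 G2=0(const) G3=0(const) G4=G0=0 -> 00000
Step 5: G0=G1=0 G1=(0+0>=2)=0 G2=0(const) G3=0(const) G4=G0=0 -> 00000
Step 6: G0=G1=0 G1=(0+0>=2)=0 G2=0(const) G3=0(const) G4=G0=0 -> 00000

00000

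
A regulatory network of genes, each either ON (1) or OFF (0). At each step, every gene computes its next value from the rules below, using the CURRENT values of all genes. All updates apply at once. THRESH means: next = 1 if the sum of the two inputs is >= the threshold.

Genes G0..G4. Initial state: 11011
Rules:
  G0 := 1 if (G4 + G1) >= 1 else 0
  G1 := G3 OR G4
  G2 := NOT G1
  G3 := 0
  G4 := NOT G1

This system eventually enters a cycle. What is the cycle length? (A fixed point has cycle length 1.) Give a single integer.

Answer: 4

Derivation:
Step 0: 11011
Step 1: G0=(1+1>=1)=1 G1=G3|G4=1|1=1 G2=NOT G1=NOT 1=0 G3=0(const) G4=NOT G1=NOT 1=0 -> 11000
Step 2: G0=(0+1>=1)=1 G1=G3|G4=0|0=0 G2=NOT G1=NOT 1=0 G3=0(const) G4=NOT G1=NOT 1=0 -> 10000
Step 3: G0=(0+0>=1)=0 G1=G3|G4=0|0=0 G2=NOT G1=NOT 0=1 G3=0(const) G4=NOT G1=NOT 0=1 -> 00101
Step 4: G0=(1+0>=1)=1 G1=G3|G4=0|1=1 G2=NOT G1=NOT 0=1 G3=0(const) G4=NOT G1=NOT 0=1 -> 11101
Step 5: G0=(1+1>=1)=1 G1=G3|G4=0|1=1 G2=NOT G1=NOT 1=0 G3=0(const) G4=NOT G1=NOT 1=0 -> 11000
State from step 5 equals state from step 1 -> cycle length 4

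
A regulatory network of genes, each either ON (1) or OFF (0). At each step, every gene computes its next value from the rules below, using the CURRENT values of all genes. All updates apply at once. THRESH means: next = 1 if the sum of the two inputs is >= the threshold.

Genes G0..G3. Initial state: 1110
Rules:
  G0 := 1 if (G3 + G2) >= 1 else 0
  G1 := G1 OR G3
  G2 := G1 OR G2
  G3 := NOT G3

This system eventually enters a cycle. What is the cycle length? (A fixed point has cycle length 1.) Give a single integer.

Step 0: 1110
Step 1: G0=(0+1>=1)=1 G1=G1|G3=1|0=1 G2=G1|G2=1|1=1 G3=NOT G3=NOT 0=1 -> 1111
Step 2: G0=(1+1>=1)=1 G1=G1|G3=1|1=1 G2=G1|G2=1|1=1 G3=NOT G3=NOT 1=0 -> 1110
State from step 2 equals state from step 0 -> cycle length 2

Answer: 2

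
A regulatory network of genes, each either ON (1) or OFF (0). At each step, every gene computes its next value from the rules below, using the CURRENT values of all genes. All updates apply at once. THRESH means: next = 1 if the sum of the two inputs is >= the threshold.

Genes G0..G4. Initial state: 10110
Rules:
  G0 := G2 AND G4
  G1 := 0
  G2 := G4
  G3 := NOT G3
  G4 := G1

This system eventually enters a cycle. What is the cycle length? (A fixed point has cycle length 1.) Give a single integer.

Step 0: 10110
Step 1: G0=G2&G4=1&0=0 G1=0(const) G2=G4=0 G3=NOT G3=NOT 1=0 G4=G1=0 -> 00000
Step 2: G0=G2&G4=0&0=0 G1=0(const) G2=G4=0 G3=NOT G3=NOT 0=1 G4=G1=0 -> 00010
Step 3: G0=G2&G4=0&0=0 G1=0(const) G2=G4=0 G3=NOT G3=NOT 1=0 G4=G1=0 -> 00000
State from step 3 equals state from step 1 -> cycle length 2

Answer: 2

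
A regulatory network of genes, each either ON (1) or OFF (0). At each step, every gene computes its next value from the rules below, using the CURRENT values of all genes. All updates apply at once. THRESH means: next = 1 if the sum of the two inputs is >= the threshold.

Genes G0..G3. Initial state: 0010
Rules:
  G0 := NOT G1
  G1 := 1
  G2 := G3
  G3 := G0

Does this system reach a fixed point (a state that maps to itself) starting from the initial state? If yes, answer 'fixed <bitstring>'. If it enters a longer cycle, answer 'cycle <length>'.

Answer: fixed 0100

Derivation:
Step 0: 0010
Step 1: G0=NOT G1=NOT 0=1 G1=1(const) G2=G3=0 G3=G0=0 -> 1100
Step 2: G0=NOT G1=NOT 1=0 G1=1(const) G2=G3=0 G3=G0=1 -> 0101
Step 3: G0=NOT G1=NOT 1=0 G1=1(const) G2=G3=1 G3=G0=0 -> 0110
Step 4: G0=NOT G1=NOT 1=0 G1=1(const) G2=G3=0 G3=G0=0 -> 0100
Step 5: G0=NOT G1=NOT 1=0 G1=1(const) G2=G3=0 G3=G0=0 -> 0100
Fixed point reached at step 4: 0100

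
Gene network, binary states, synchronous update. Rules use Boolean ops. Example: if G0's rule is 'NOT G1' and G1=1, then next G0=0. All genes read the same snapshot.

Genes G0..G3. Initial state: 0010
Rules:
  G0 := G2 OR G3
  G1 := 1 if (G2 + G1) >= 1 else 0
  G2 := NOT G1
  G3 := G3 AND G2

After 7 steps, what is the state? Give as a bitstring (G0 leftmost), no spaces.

Step 1: G0=G2|G3=1|0=1 G1=(1+0>=1)=1 G2=NOT G1=NOT 0=1 G3=G3&G2=0&1=0 -> 1110
Step 2: G0=G2|G3=1|0=1 G1=(1+1>=1)=1 G2=NOT G1=NOT 1=0 G3=G3&G2=0&1=0 -> 1100
Step 3: G0=G2|G3=0|0=0 G1=(0+1>=1)=1 G2=NOT G1=NOT 1=0 G3=G3&G2=0&0=0 -> 0100
Step 4: G0=G2|G3=0|0=0 G1=(0+1>=1)=1 G2=NOT G1=NOT 1=0 G3=G3&G2=0&0=0 -> 0100
Step 5: G0=G2|G3=0|0=0 G1=(0+1>=1)=1 G2=NOT G1=NOT 1=0 G3=G3&G2=0&0=0 -> 0100
Step 6: G0=G2|G3=0|0=0 G1=(0+1>=1)=1 G2=NOT G1=NOT 1=0 G3=G3&G2=0&0=0 -> 0100
Step 7: G0=G2|G3=0|0=0 G1=(0+1>=1)=1 G2=NOT G1=NOT 1=0 G3=G3&G2=0&0=0 -> 0100

0100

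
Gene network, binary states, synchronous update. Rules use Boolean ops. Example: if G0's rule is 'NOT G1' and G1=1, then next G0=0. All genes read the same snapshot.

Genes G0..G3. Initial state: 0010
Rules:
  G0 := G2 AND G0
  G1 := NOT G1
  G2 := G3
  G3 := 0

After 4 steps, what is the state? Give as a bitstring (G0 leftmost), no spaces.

Step 1: G0=G2&G0=1&0=0 G1=NOT G1=NOT 0=1 G2=G3=0 G3=0(const) -> 0100
Step 2: G0=G2&G0=0&0=0 G1=NOT G1=NOT 1=0 G2=G3=0 G3=0(const) -> 0000
Step 3: G0=G2&G0=0&0=0 G1=NOT G1=NOT 0=1 G2=G3=0 G3=0(const) -> 0100
Step 4: G0=G2&G0=0&0=0 G1=NOT G1=NOT 1=0 G2=G3=0 G3=0(const) -> 0000

0000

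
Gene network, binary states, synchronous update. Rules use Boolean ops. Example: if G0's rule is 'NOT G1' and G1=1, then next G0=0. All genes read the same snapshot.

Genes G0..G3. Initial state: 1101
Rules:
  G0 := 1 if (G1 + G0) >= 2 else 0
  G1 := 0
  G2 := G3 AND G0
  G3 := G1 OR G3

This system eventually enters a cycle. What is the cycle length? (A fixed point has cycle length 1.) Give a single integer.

Answer: 1

Derivation:
Step 0: 1101
Step 1: G0=(1+1>=2)=1 G1=0(const) G2=G3&G0=1&1=1 G3=G1|G3=1|1=1 -> 1011
Step 2: G0=(0+1>=2)=0 G1=0(const) G2=G3&G0=1&1=1 G3=G1|G3=0|1=1 -> 0011
Step 3: G0=(0+0>=2)=0 G1=0(const) G2=G3&G0=1&0=0 G3=G1|G3=0|1=1 -> 0001
Step 4: G0=(0+0>=2)=0 G1=0(const) G2=G3&G0=1&0=0 G3=G1|G3=0|1=1 -> 0001
State from step 4 equals state from step 3 -> cycle length 1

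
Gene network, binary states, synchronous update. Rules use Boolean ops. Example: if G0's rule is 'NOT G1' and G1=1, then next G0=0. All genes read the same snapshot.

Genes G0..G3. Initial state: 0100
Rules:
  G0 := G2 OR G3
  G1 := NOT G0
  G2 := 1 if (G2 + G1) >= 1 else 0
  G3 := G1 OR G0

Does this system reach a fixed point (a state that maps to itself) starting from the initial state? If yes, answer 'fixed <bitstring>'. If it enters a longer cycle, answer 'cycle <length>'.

Step 0: 0100
Step 1: G0=G2|G3=0|0=0 G1=NOT G0=NOT 0=1 G2=(0+1>=1)=1 G3=G1|G0=1|0=1 -> 0111
Step 2: G0=G2|G3=1|1=1 G1=NOT G0=NOT 0=1 G2=(1+1>=1)=1 G3=G1|G0=1|0=1 -> 1111
Step 3: G0=G2|G3=1|1=1 G1=NOT G0=NOT 1=0 G2=(1+1>=1)=1 G3=G1|G0=1|1=1 -> 1011
Step 4: G0=G2|G3=1|1=1 G1=NOT G0=NOT 1=0 G2=(1+0>=1)=1 G3=G1|G0=0|1=1 -> 1011
Fixed point reached at step 3: 1011

Answer: fixed 1011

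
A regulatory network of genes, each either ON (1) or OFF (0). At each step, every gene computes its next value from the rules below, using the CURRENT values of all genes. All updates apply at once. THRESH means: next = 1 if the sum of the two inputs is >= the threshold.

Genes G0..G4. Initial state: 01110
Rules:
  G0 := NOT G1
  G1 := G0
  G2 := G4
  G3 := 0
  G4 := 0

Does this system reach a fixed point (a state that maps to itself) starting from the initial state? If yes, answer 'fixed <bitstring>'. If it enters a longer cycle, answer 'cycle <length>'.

Step 0: 01110
Step 1: G0=NOT G1=NOT 1=0 G1=G0=0 G2=G4=0 G3=0(const) G4=0(const) -> 00000
Step 2: G0=NOT G1=NOT 0=1 G1=G0=0 G2=G4=0 G3=0(const) G4=0(const) -> 10000
Step 3: G0=NOT G1=NOT 0=1 G1=G0=1 G2=G4=0 G3=0(const) G4=0(const) -> 11000
Step 4: G0=NOT G1=NOT 1=0 G1=G0=1 G2=G4=0 G3=0(const) G4=0(const) -> 01000
Step 5: G0=NOT G1=NOT 1=0 G1=G0=0 G2=G4=0 G3=0(const) G4=0(const) -> 00000
Cycle of length 4 starting at step 1 -> no fixed point

Answer: cycle 4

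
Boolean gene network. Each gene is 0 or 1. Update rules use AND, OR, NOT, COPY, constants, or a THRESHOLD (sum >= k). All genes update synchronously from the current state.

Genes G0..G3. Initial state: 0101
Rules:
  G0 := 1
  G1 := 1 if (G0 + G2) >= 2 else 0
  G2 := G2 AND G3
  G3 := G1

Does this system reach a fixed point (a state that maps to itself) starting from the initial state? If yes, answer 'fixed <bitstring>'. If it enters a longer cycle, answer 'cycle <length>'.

Step 0: 0101
Step 1: G0=1(const) G1=(0+0>=2)=0 G2=G2&G3=0&1=0 G3=G1=1 -> 1001
Step 2: G0=1(const) G1=(1+0>=2)=0 G2=G2&G3=0&1=0 G3=G1=0 -> 1000
Step 3: G0=1(const) G1=(1+0>=2)=0 G2=G2&G3=0&0=0 G3=G1=0 -> 1000
Fixed point reached at step 2: 1000

Answer: fixed 1000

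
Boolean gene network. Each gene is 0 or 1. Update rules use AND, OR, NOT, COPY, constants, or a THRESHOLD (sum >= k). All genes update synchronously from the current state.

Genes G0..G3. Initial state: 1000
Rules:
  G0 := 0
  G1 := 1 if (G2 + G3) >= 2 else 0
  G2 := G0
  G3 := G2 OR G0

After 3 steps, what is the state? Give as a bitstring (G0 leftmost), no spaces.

Step 1: G0=0(const) G1=(0+0>=2)=0 G2=G0=1 G3=G2|G0=0|1=1 -> 0011
Step 2: G0=0(const) G1=(1+1>=2)=1 G2=G0=0 G3=G2|G0=1|0=1 -> 0101
Step 3: G0=0(const) G1=(0+1>=2)=0 G2=G0=0 G3=G2|G0=0|0=0 -> 0000

0000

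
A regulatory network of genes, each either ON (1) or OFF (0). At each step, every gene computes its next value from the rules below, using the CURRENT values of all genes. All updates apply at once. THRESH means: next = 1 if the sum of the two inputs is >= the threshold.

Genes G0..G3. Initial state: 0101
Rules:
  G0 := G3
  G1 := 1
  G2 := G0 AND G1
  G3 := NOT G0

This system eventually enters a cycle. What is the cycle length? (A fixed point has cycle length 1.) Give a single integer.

Answer: 4

Derivation:
Step 0: 0101
Step 1: G0=G3=1 G1=1(const) G2=G0&G1=0&1=0 G3=NOT G0=NOT 0=1 -> 1101
Step 2: G0=G3=1 G1=1(const) G2=G0&G1=1&1=1 G3=NOT G0=NOT 1=0 -> 1110
Step 3: G0=G3=0 G1=1(const) G2=G0&G1=1&1=1 G3=NOT G0=NOT 1=0 -> 0110
Step 4: G0=G3=0 G1=1(const) G2=G0&G1=0&1=0 G3=NOT G0=NOT 0=1 -> 0101
State from step 4 equals state from step 0 -> cycle length 4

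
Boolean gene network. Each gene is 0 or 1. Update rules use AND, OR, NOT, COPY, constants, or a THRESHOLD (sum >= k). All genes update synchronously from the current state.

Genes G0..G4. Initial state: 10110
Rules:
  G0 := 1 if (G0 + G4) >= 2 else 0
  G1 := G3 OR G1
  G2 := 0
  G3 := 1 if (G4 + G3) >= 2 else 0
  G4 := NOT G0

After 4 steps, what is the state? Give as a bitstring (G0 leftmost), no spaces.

Step 1: G0=(1+0>=2)=0 G1=G3|G1=1|0=1 G2=0(const) G3=(0+1>=2)=0 G4=NOT G0=NOT 1=0 -> 01000
Step 2: G0=(0+0>=2)=0 G1=G3|G1=0|1=1 G2=0(const) G3=(0+0>=2)=0 G4=NOT G0=NOT 0=1 -> 01001
Step 3: G0=(0+1>=2)=0 G1=G3|G1=0|1=1 G2=0(const) G3=(1+0>=2)=0 G4=NOT G0=NOT 0=1 -> 01001
Step 4: G0=(0+1>=2)=0 G1=G3|G1=0|1=1 G2=0(const) G3=(1+0>=2)=0 G4=NOT G0=NOT 0=1 -> 01001

01001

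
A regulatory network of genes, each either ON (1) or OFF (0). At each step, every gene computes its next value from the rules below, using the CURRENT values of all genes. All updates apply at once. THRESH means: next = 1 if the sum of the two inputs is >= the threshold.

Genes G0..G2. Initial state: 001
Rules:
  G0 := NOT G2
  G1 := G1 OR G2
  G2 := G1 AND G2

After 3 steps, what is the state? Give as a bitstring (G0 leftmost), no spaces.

Step 1: G0=NOT G2=NOT 1=0 G1=G1|G2=0|1=1 G2=G1&G2=0&1=0 -> 010
Step 2: G0=NOT G2=NOT 0=1 G1=G1|G2=1|0=1 G2=G1&G2=1&0=0 -> 110
Step 3: G0=NOT G2=NOT 0=1 G1=G1|G2=1|0=1 G2=G1&G2=1&0=0 -> 110

110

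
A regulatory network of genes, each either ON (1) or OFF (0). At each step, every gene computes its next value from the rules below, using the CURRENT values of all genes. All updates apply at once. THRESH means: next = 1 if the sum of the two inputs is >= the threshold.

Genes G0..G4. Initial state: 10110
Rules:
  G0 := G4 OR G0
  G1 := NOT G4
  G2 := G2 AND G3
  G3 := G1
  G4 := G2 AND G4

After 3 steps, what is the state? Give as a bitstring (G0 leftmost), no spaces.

Step 1: G0=G4|G0=0|1=1 G1=NOT G4=NOT 0=1 G2=G2&G3=1&1=1 G3=G1=0 G4=G2&G4=1&0=0 -> 11100
Step 2: G0=G4|G0=0|1=1 G1=NOT G4=NOT 0=1 G2=G2&G3=1&0=0 G3=G1=1 G4=G2&G4=1&0=0 -> 11010
Step 3: G0=G4|G0=0|1=1 G1=NOT G4=NOT 0=1 G2=G2&G3=0&1=0 G3=G1=1 G4=G2&G4=0&0=0 -> 11010

11010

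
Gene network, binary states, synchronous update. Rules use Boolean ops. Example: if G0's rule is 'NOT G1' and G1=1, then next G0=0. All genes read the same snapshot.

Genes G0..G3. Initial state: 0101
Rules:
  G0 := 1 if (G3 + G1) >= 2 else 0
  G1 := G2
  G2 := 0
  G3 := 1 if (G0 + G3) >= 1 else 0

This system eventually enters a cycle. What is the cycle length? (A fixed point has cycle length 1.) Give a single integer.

Answer: 1

Derivation:
Step 0: 0101
Step 1: G0=(1+1>=2)=1 G1=G2=0 G2=0(const) G3=(0+1>=1)=1 -> 1001
Step 2: G0=(1+0>=2)=0 G1=G2=0 G2=0(const) G3=(1+1>=1)=1 -> 0001
Step 3: G0=(1+0>=2)=0 G1=G2=0 G2=0(const) G3=(0+1>=1)=1 -> 0001
State from step 3 equals state from step 2 -> cycle length 1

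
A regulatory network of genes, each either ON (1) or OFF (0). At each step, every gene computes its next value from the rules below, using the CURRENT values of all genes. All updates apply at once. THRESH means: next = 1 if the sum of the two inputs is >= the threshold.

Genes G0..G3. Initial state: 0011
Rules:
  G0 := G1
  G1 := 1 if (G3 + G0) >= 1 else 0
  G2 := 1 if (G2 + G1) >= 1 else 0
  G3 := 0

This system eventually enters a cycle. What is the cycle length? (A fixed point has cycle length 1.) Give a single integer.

Answer: 2

Derivation:
Step 0: 0011
Step 1: G0=G1=0 G1=(1+0>=1)=1 G2=(1+0>=1)=1 G3=0(const) -> 0110
Step 2: G0=G1=1 G1=(0+0>=1)=0 G2=(1+1>=1)=1 G3=0(const) -> 1010
Step 3: G0=G1=0 G1=(0+1>=1)=1 G2=(1+0>=1)=1 G3=0(const) -> 0110
State from step 3 equals state from step 1 -> cycle length 2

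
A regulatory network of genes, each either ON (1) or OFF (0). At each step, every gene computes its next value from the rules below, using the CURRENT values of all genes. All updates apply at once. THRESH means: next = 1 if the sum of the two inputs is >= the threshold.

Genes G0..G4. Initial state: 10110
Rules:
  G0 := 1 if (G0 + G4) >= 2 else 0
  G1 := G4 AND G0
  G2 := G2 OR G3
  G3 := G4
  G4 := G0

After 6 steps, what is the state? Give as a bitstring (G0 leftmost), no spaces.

Step 1: G0=(1+0>=2)=0 G1=G4&G0=0&1=0 G2=G2|G3=1|1=1 G3=G4=0 G4=G0=1 -> 00101
Step 2: G0=(0+1>=2)=0 G1=G4&G0=1&0=0 G2=G2|G3=1|0=1 G3=G4=1 G4=G0=0 -> 00110
Step 3: G0=(0+0>=2)=0 G1=G4&G0=0&0=0 G2=G2|G3=1|1=1 G3=G4=0 G4=G0=0 -> 00100
Step 4: G0=(0+0>=2)=0 G1=G4&G0=0&0=0 G2=G2|G3=1|0=1 G3=G4=0 G4=G0=0 -> 00100
Step 5: G0=(0+0>=2)=0 G1=G4&G0=0&0=0 G2=G2|G3=1|0=1 G3=G4=0 G4=G0=0 -> 00100
Step 6: G0=(0+0>=2)=0 G1=G4&G0=0&0=0 G2=G2|G3=1|0=1 G3=G4=0 G4=G0=0 -> 00100

00100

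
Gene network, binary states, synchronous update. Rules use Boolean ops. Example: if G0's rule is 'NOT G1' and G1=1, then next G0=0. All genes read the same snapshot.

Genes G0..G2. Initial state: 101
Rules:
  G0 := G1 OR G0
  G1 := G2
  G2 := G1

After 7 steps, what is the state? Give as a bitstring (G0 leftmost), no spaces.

Step 1: G0=G1|G0=0|1=1 G1=G2=1 G2=G1=0 -> 110
Step 2: G0=G1|G0=1|1=1 G1=G2=0 G2=G1=1 -> 101
Step 3: G0=G1|G0=0|1=1 G1=G2=1 G2=G1=0 -> 110
Step 4: G0=G1|G0=1|1=1 G1=G2=0 G2=G1=1 -> 101
Step 5: G0=G1|G0=0|1=1 G1=G2=1 G2=G1=0 -> 110
Step 6: G0=G1|G0=1|1=1 G1=G2=0 G2=G1=1 -> 101
Step 7: G0=G1|G0=0|1=1 G1=G2=1 G2=G1=0 -> 110

110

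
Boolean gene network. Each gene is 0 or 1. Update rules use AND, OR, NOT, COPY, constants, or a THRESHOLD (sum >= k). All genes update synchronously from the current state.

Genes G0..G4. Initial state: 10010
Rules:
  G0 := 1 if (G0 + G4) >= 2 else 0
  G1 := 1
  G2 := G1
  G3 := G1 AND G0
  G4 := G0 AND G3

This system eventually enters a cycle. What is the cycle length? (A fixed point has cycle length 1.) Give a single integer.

Answer: 1

Derivation:
Step 0: 10010
Step 1: G0=(1+0>=2)=0 G1=1(const) G2=G1=0 G3=G1&G0=0&1=0 G4=G0&G3=1&1=1 -> 01001
Step 2: G0=(0+1>=2)=0 G1=1(const) G2=G1=1 G3=G1&G0=1&0=0 G4=G0&G3=0&0=0 -> 01100
Step 3: G0=(0+0>=2)=0 G1=1(const) G2=G1=1 G3=G1&G0=1&0=0 G4=G0&G3=0&0=0 -> 01100
State from step 3 equals state from step 2 -> cycle length 1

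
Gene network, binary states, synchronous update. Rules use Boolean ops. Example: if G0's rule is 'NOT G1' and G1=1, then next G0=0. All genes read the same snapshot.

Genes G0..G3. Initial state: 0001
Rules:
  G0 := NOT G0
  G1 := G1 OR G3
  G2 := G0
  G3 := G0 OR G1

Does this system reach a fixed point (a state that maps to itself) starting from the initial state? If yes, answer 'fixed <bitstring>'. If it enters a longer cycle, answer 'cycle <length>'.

Answer: cycle 2

Derivation:
Step 0: 0001
Step 1: G0=NOT G0=NOT 0=1 G1=G1|G3=0|1=1 G2=G0=0 G3=G0|G1=0|0=0 -> 1100
Step 2: G0=NOT G0=NOT 1=0 G1=G1|G3=1|0=1 G2=G0=1 G3=G0|G1=1|1=1 -> 0111
Step 3: G0=NOT G0=NOT 0=1 G1=G1|G3=1|1=1 G2=G0=0 G3=G0|G1=0|1=1 -> 1101
Step 4: G0=NOT G0=NOT 1=0 G1=G1|G3=1|1=1 G2=G0=1 G3=G0|G1=1|1=1 -> 0111
Cycle of length 2 starting at step 2 -> no fixed point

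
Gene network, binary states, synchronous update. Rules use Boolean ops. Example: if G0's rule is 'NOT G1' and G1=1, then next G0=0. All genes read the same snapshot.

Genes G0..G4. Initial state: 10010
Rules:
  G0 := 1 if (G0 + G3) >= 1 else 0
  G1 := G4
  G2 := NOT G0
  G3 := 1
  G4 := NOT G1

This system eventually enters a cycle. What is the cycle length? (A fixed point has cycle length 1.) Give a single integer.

Step 0: 10010
Step 1: G0=(1+1>=1)=1 G1=G4=0 G2=NOT G0=NOT 1=0 G3=1(const) G4=NOT G1=NOT 0=1 -> 10011
Step 2: G0=(1+1>=1)=1 G1=G4=1 G2=NOT G0=NOT 1=0 G3=1(const) G4=NOT G1=NOT 0=1 -> 11011
Step 3: G0=(1+1>=1)=1 G1=G4=1 G2=NOT G0=NOT 1=0 G3=1(const) G4=NOT G1=NOT 1=0 -> 11010
Step 4: G0=(1+1>=1)=1 G1=G4=0 G2=NOT G0=NOT 1=0 G3=1(const) G4=NOT G1=NOT 1=0 -> 10010
State from step 4 equals state from step 0 -> cycle length 4

Answer: 4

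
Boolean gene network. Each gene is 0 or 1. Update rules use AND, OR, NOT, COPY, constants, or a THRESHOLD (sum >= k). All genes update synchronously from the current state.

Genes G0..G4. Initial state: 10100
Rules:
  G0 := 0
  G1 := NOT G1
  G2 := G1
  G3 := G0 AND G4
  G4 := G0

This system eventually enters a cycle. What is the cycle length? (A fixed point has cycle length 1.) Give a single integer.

Answer: 2

Derivation:
Step 0: 10100
Step 1: G0=0(const) G1=NOT G1=NOT 0=1 G2=G1=0 G3=G0&G4=1&0=0 G4=G0=1 -> 01001
Step 2: G0=0(const) G1=NOT G1=NOT 1=0 G2=G1=1 G3=G0&G4=0&1=0 G4=G0=0 -> 00100
Step 3: G0=0(const) G1=NOT G1=NOT 0=1 G2=G1=0 G3=G0&G4=0&0=0 G4=G0=0 -> 01000
Step 4: G0=0(const) G1=NOT G1=NOT 1=0 G2=G1=1 G3=G0&G4=0&0=0 G4=G0=0 -> 00100
State from step 4 equals state from step 2 -> cycle length 2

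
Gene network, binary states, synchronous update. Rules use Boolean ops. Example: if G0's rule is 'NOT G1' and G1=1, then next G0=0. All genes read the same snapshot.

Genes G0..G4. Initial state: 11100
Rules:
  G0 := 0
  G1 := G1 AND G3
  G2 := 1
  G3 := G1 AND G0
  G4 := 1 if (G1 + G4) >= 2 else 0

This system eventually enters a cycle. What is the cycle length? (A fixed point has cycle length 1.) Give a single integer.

Step 0: 11100
Step 1: G0=0(const) G1=G1&G3=1&0=0 G2=1(const) G3=G1&G0=1&1=1 G4=(1+0>=2)=0 -> 00110
Step 2: G0=0(const) G1=G1&G3=0&1=0 G2=1(const) G3=G1&G0=0&0=0 G4=(0+0>=2)=0 -> 00100
Step 3: G0=0(const) G1=G1&G3=0&0=0 G2=1(const) G3=G1&G0=0&0=0 G4=(0+0>=2)=0 -> 00100
State from step 3 equals state from step 2 -> cycle length 1

Answer: 1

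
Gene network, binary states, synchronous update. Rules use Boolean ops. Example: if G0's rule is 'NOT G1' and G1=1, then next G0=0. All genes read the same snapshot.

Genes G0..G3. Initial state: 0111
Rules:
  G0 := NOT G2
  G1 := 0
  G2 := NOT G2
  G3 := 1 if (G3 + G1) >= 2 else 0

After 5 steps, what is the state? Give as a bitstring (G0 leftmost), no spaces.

Step 1: G0=NOT G2=NOT 1=0 G1=0(const) G2=NOT G2=NOT 1=0 G3=(1+1>=2)=1 -> 0001
Step 2: G0=NOT G2=NOT 0=1 G1=0(const) G2=NOT G2=NOT 0=1 G3=(1+0>=2)=0 -> 1010
Step 3: G0=NOT G2=NOT 1=0 G1=0(const) G2=NOT G2=NOT 1=0 G3=(0+0>=2)=0 -> 0000
Step 4: G0=NOT G2=NOT 0=1 G1=0(const) G2=NOT G2=NOT 0=1 G3=(0+0>=2)=0 -> 1010
Step 5: G0=NOT G2=NOT 1=0 G1=0(const) G2=NOT G2=NOT 1=0 G3=(0+0>=2)=0 -> 0000

0000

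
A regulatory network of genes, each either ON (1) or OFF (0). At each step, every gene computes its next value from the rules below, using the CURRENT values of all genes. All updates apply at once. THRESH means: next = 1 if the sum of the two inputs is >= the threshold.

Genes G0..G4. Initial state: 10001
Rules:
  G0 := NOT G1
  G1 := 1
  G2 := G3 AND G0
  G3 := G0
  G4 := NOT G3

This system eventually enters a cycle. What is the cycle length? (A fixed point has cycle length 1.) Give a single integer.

Step 0: 10001
Step 1: G0=NOT G1=NOT 0=1 G1=1(const) G2=G3&G0=0&1=0 G3=G0=1 G4=NOT G3=NOT 0=1 -> 11011
Step 2: G0=NOT G1=NOT 1=0 G1=1(const) G2=G3&G0=1&1=1 G3=G0=1 G4=NOT G3=NOT 1=0 -> 01110
Step 3: G0=NOT G1=NOT 1=0 G1=1(const) G2=G3&G0=1&0=0 G3=G0=0 G4=NOT G3=NOT 1=0 -> 01000
Step 4: G0=NOT G1=NOT 1=0 G1=1(const) G2=G3&G0=0&0=0 G3=G0=0 G4=NOT G3=NOT 0=1 -> 01001
Step 5: G0=NOT G1=NOT 1=0 G1=1(const) G2=G3&G0=0&0=0 G3=G0=0 G4=NOT G3=NOT 0=1 -> 01001
State from step 5 equals state from step 4 -> cycle length 1

Answer: 1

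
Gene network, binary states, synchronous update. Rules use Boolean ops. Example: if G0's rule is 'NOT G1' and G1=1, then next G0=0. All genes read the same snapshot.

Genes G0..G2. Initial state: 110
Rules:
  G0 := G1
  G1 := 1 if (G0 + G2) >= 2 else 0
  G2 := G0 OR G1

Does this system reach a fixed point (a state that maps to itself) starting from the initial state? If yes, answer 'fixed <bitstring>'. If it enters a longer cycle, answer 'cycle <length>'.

Step 0: 110
Step 1: G0=G1=1 G1=(1+0>=2)=0 G2=G0|G1=1|1=1 -> 101
Step 2: G0=G1=0 G1=(1+1>=2)=1 G2=G0|G1=1|0=1 -> 011
Step 3: G0=G1=1 G1=(0+1>=2)=0 G2=G0|G1=0|1=1 -> 101
Cycle of length 2 starting at step 1 -> no fixed point

Answer: cycle 2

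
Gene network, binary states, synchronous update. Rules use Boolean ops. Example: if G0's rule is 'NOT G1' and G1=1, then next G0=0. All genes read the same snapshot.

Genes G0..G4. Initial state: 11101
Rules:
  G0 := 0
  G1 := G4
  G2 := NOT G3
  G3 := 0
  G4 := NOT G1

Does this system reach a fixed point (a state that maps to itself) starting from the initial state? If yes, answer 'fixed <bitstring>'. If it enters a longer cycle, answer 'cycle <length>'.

Answer: cycle 4

Derivation:
Step 0: 11101
Step 1: G0=0(const) G1=G4=1 G2=NOT G3=NOT 0=1 G3=0(const) G4=NOT G1=NOT 1=0 -> 01100
Step 2: G0=0(const) G1=G4=0 G2=NOT G3=NOT 0=1 G3=0(const) G4=NOT G1=NOT 1=0 -> 00100
Step 3: G0=0(const) G1=G4=0 G2=NOT G3=NOT 0=1 G3=0(const) G4=NOT G1=NOT 0=1 -> 00101
Step 4: G0=0(const) G1=G4=1 G2=NOT G3=NOT 0=1 G3=0(const) G4=NOT G1=NOT 0=1 -> 01101
Step 5: G0=0(const) G1=G4=1 G2=NOT G3=NOT 0=1 G3=0(const) G4=NOT G1=NOT 1=0 -> 01100
Cycle of length 4 starting at step 1 -> no fixed point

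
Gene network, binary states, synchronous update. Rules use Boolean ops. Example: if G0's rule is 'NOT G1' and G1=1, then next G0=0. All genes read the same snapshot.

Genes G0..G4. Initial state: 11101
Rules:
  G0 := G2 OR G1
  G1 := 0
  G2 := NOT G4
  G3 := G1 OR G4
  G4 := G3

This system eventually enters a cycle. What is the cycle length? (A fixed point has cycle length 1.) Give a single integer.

Step 0: 11101
Step 1: G0=G2|G1=1|1=1 G1=0(const) G2=NOT G4=NOT 1=0 G3=G1|G4=1|1=1 G4=G3=0 -> 10010
Step 2: G0=G2|G1=0|0=0 G1=0(const) G2=NOT G4=NOT 0=1 G3=G1|G4=0|0=0 G4=G3=1 -> 00101
Step 3: G0=G2|G1=1|0=1 G1=0(const) G2=NOT G4=NOT 1=0 G3=G1|G4=0|1=1 G4=G3=0 -> 10010
State from step 3 equals state from step 1 -> cycle length 2

Answer: 2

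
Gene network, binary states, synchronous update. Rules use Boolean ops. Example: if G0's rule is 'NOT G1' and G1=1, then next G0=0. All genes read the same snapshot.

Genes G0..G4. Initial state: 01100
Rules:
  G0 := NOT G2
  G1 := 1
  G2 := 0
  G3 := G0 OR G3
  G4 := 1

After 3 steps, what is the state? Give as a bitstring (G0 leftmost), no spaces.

Step 1: G0=NOT G2=NOT 1=0 G1=1(const) G2=0(const) G3=G0|G3=0|0=0 G4=1(const) -> 01001
Step 2: G0=NOT G2=NOT 0=1 G1=1(const) G2=0(const) G3=G0|G3=0|0=0 G4=1(const) -> 11001
Step 3: G0=NOT G2=NOT 0=1 G1=1(const) G2=0(const) G3=G0|G3=1|0=1 G4=1(const) -> 11011

11011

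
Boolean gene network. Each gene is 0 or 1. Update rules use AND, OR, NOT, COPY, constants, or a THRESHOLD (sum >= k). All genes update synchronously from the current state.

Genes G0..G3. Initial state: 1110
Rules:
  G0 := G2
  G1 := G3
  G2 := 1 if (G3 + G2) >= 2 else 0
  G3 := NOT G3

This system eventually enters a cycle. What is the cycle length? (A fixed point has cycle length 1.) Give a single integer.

Step 0: 1110
Step 1: G0=G2=1 G1=G3=0 G2=(0+1>=2)=0 G3=NOT G3=NOT 0=1 -> 1001
Step 2: G0=G2=0 G1=G3=1 G2=(1+0>=2)=0 G3=NOT G3=NOT 1=0 -> 0100
Step 3: G0=G2=0 G1=G3=0 G2=(0+0>=2)=0 G3=NOT G3=NOT 0=1 -> 0001
Step 4: G0=G2=0 G1=G3=1 G2=(1+0>=2)=0 G3=NOT G3=NOT 1=0 -> 0100
State from step 4 equals state from step 2 -> cycle length 2

Answer: 2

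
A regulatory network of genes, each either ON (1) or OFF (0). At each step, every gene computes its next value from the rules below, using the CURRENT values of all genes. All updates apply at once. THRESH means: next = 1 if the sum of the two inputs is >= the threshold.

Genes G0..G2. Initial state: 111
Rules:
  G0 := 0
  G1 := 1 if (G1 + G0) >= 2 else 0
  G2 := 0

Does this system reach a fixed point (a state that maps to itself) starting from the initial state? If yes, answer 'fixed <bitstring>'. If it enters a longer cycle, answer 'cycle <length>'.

Answer: fixed 000

Derivation:
Step 0: 111
Step 1: G0=0(const) G1=(1+1>=2)=1 G2=0(const) -> 010
Step 2: G0=0(const) G1=(1+0>=2)=0 G2=0(const) -> 000
Step 3: G0=0(const) G1=(0+0>=2)=0 G2=0(const) -> 000
Fixed point reached at step 2: 000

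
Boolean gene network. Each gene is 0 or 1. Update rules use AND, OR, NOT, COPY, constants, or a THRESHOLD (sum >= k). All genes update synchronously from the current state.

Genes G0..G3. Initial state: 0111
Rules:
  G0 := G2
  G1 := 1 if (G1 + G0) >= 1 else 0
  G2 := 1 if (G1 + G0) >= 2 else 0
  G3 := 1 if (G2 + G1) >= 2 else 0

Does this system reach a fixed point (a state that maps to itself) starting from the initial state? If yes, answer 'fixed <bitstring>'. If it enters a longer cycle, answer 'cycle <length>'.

Answer: cycle 2

Derivation:
Step 0: 0111
Step 1: G0=G2=1 G1=(1+0>=1)=1 G2=(1+0>=2)=0 G3=(1+1>=2)=1 -> 1101
Step 2: G0=G2=0 G1=(1+1>=1)=1 G2=(1+1>=2)=1 G3=(0+1>=2)=0 -> 0110
Step 3: G0=G2=1 G1=(1+0>=1)=1 G2=(1+0>=2)=0 G3=(1+1>=2)=1 -> 1101
Cycle of length 2 starting at step 1 -> no fixed point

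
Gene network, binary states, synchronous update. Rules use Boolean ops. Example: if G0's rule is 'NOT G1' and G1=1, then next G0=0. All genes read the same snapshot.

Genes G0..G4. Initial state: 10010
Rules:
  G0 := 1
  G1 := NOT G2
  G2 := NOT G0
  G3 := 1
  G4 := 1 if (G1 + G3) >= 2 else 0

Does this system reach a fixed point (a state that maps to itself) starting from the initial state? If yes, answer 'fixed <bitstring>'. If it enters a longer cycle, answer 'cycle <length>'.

Answer: fixed 11011

Derivation:
Step 0: 10010
Step 1: G0=1(const) G1=NOT G2=NOT 0=1 G2=NOT G0=NOT 1=0 G3=1(const) G4=(0+1>=2)=0 -> 11010
Step 2: G0=1(const) G1=NOT G2=NOT 0=1 G2=NOT G0=NOT 1=0 G3=1(const) G4=(1+1>=2)=1 -> 11011
Step 3: G0=1(const) G1=NOT G2=NOT 0=1 G2=NOT G0=NOT 1=0 G3=1(const) G4=(1+1>=2)=1 -> 11011
Fixed point reached at step 2: 11011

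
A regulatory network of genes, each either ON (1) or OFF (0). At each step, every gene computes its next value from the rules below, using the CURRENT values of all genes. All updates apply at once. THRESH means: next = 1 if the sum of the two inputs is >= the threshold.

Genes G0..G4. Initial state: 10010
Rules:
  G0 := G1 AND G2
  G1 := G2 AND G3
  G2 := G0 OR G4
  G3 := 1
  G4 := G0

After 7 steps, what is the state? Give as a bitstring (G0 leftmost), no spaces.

Step 1: G0=G1&G2=0&0=0 G1=G2&G3=0&1=0 G2=G0|G4=1|0=1 G3=1(const) G4=G0=1 -> 00111
Step 2: G0=G1&G2=0&1=0 G1=G2&G3=1&1=1 G2=G0|G4=0|1=1 G3=1(const) G4=G0=0 -> 01110
Step 3: G0=G1&G2=1&1=1 G1=G2&G3=1&1=1 G2=G0|G4=0|0=0 G3=1(const) G4=G0=0 -> 11010
Step 4: G0=G1&G2=1&0=0 G1=G2&G3=0&1=0 G2=G0|G4=1|0=1 G3=1(const) G4=G0=1 -> 00111
Step 5: G0=G1&G2=0&1=0 G1=G2&G3=1&1=1 G2=G0|G4=0|1=1 G3=1(const) G4=G0=0 -> 01110
Step 6: G0=G1&G2=1&1=1 G1=G2&G3=1&1=1 G2=G0|G4=0|0=0 G3=1(const) G4=G0=0 -> 11010
Step 7: G0=G1&G2=1&0=0 G1=G2&G3=0&1=0 G2=G0|G4=1|0=1 G3=1(const) G4=G0=1 -> 00111

00111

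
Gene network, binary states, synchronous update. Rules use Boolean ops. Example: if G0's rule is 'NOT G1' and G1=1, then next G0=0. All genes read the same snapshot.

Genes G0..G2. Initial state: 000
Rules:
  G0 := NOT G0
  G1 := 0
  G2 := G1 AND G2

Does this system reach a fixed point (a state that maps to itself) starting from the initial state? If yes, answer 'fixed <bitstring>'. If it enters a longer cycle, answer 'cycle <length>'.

Step 0: 000
Step 1: G0=NOT G0=NOT 0=1 G1=0(const) G2=G1&G2=0&0=0 -> 100
Step 2: G0=NOT G0=NOT 1=0 G1=0(const) G2=G1&G2=0&0=0 -> 000
Cycle of length 2 starting at step 0 -> no fixed point

Answer: cycle 2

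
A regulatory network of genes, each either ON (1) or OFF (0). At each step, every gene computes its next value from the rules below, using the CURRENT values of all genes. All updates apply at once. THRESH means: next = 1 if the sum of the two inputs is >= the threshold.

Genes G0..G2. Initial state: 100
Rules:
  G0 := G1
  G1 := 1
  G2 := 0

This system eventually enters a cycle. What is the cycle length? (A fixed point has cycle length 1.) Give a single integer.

Answer: 1

Derivation:
Step 0: 100
Step 1: G0=G1=0 G1=1(const) G2=0(const) -> 010
Step 2: G0=G1=1 G1=1(const) G2=0(const) -> 110
Step 3: G0=G1=1 G1=1(const) G2=0(const) -> 110
State from step 3 equals state from step 2 -> cycle length 1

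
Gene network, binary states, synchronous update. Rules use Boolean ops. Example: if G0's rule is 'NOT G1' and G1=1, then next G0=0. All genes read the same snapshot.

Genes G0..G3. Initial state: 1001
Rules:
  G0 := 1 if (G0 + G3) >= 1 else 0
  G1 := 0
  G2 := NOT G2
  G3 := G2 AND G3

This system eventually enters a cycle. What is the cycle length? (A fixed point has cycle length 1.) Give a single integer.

Answer: 2

Derivation:
Step 0: 1001
Step 1: G0=(1+1>=1)=1 G1=0(const) G2=NOT G2=NOT 0=1 G3=G2&G3=0&1=0 -> 1010
Step 2: G0=(1+0>=1)=1 G1=0(const) G2=NOT G2=NOT 1=0 G3=G2&G3=1&0=0 -> 1000
Step 3: G0=(1+0>=1)=1 G1=0(const) G2=NOT G2=NOT 0=1 G3=G2&G3=0&0=0 -> 1010
State from step 3 equals state from step 1 -> cycle length 2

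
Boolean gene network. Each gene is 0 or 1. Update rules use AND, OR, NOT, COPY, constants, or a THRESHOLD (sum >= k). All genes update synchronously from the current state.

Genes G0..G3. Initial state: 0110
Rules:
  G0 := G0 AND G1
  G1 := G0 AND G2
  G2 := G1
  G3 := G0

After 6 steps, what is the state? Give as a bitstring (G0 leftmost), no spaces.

Step 1: G0=G0&G1=0&1=0 G1=G0&G2=0&1=0 G2=G1=1 G3=G0=0 -> 0010
Step 2: G0=G0&G1=0&0=0 G1=G0&G2=0&1=0 G2=G1=0 G3=G0=0 -> 0000
Step 3: G0=G0&G1=0&0=0 G1=G0&G2=0&0=0 G2=G1=0 G3=G0=0 -> 0000
Step 4: G0=G0&G1=0&0=0 G1=G0&G2=0&0=0 G2=G1=0 G3=G0=0 -> 0000
Step 5: G0=G0&G1=0&0=0 G1=G0&G2=0&0=0 G2=G1=0 G3=G0=0 -> 0000
Step 6: G0=G0&G1=0&0=0 G1=G0&G2=0&0=0 G2=G1=0 G3=G0=0 -> 0000

0000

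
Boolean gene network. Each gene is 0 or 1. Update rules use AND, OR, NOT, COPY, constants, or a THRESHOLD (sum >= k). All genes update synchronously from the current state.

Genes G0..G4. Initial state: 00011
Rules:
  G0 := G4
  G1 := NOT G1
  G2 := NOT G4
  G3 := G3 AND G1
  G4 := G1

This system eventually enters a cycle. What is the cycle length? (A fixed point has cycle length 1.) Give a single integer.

Answer: 2

Derivation:
Step 0: 00011
Step 1: G0=G4=1 G1=NOT G1=NOT 0=1 G2=NOT G4=NOT 1=0 G3=G3&G1=1&0=0 G4=G1=0 -> 11000
Step 2: G0=G4=0 G1=NOT G1=NOT 1=0 G2=NOT G4=NOT 0=1 G3=G3&G1=0&1=0 G4=G1=1 -> 00101
Step 3: G0=G4=1 G1=NOT G1=NOT 0=1 G2=NOT G4=NOT 1=0 G3=G3&G1=0&0=0 G4=G1=0 -> 11000
State from step 3 equals state from step 1 -> cycle length 2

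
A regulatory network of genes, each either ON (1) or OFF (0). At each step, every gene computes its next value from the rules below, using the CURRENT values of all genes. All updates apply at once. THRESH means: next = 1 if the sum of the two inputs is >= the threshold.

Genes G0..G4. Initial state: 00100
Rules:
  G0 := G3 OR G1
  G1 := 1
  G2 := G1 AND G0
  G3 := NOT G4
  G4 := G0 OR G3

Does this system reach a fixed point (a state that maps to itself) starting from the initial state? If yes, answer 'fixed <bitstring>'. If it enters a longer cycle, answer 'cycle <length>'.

Answer: fixed 11101

Derivation:
Step 0: 00100
Step 1: G0=G3|G1=0|0=0 G1=1(const) G2=G1&G0=0&0=0 G3=NOT G4=NOT 0=1 G4=G0|G3=0|0=0 -> 01010
Step 2: G0=G3|G1=1|1=1 G1=1(const) G2=G1&G0=1&0=0 G3=NOT G4=NOT 0=1 G4=G0|G3=0|1=1 -> 11011
Step 3: G0=G3|G1=1|1=1 G1=1(const) G2=G1&G0=1&1=1 G3=NOT G4=NOT 1=0 G4=G0|G3=1|1=1 -> 11101
Step 4: G0=G3|G1=0|1=1 G1=1(const) G2=G1&G0=1&1=1 G3=NOT G4=NOT 1=0 G4=G0|G3=1|0=1 -> 11101
Fixed point reached at step 3: 11101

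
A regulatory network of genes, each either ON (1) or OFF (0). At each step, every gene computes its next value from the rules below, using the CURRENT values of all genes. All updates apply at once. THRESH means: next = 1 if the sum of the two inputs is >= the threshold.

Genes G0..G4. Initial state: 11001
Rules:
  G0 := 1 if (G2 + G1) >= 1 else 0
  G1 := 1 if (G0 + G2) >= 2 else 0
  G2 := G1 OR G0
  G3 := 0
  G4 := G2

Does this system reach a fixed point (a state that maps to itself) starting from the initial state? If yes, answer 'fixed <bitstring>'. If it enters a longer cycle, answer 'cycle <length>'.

Answer: fixed 11101

Derivation:
Step 0: 11001
Step 1: G0=(0+1>=1)=1 G1=(1+0>=2)=0 G2=G1|G0=1|1=1 G3=0(const) G4=G2=0 -> 10100
Step 2: G0=(1+0>=1)=1 G1=(1+1>=2)=1 G2=G1|G0=0|1=1 G3=0(const) G4=G2=1 -> 11101
Step 3: G0=(1+1>=1)=1 G1=(1+1>=2)=1 G2=G1|G0=1|1=1 G3=0(const) G4=G2=1 -> 11101
Fixed point reached at step 2: 11101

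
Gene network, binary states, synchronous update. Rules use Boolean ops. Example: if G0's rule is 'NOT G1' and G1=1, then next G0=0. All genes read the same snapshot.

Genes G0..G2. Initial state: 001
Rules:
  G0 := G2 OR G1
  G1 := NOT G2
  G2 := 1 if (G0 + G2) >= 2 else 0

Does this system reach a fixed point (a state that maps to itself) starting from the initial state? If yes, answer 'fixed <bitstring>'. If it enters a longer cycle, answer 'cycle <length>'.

Step 0: 001
Step 1: G0=G2|G1=1|0=1 G1=NOT G2=NOT 1=0 G2=(0+1>=2)=0 -> 100
Step 2: G0=G2|G1=0|0=0 G1=NOT G2=NOT 0=1 G2=(1+0>=2)=0 -> 010
Step 3: G0=G2|G1=0|1=1 G1=NOT G2=NOT 0=1 G2=(0+0>=2)=0 -> 110
Step 4: G0=G2|G1=0|1=1 G1=NOT G2=NOT 0=1 G2=(1+0>=2)=0 -> 110
Fixed point reached at step 3: 110

Answer: fixed 110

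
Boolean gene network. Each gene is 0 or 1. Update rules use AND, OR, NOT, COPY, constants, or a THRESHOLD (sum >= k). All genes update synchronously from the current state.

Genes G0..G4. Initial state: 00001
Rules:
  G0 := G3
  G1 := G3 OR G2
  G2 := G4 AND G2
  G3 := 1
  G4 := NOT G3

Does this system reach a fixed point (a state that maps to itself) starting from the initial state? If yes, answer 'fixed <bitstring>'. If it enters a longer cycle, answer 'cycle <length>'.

Step 0: 00001
Step 1: G0=G3=0 G1=G3|G2=0|0=0 G2=G4&G2=1&0=0 G3=1(const) G4=NOT G3=NOT 0=1 -> 00011
Step 2: G0=G3=1 G1=G3|G2=1|0=1 G2=G4&G2=1&0=0 G3=1(const) G4=NOT G3=NOT 1=0 -> 11010
Step 3: G0=G3=1 G1=G3|G2=1|0=1 G2=G4&G2=0&0=0 G3=1(const) G4=NOT G3=NOT 1=0 -> 11010
Fixed point reached at step 2: 11010

Answer: fixed 11010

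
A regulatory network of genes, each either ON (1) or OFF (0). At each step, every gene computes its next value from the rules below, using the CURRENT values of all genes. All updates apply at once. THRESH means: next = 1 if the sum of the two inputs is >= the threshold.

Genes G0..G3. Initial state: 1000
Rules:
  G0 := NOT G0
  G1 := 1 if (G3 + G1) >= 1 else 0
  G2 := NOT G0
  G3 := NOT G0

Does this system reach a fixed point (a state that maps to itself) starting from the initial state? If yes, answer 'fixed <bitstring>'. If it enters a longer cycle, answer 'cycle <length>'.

Answer: cycle 2

Derivation:
Step 0: 1000
Step 1: G0=NOT G0=NOT 1=0 G1=(0+0>=1)=0 G2=NOT G0=NOT 1=0 G3=NOT G0=NOT 1=0 -> 0000
Step 2: G0=NOT G0=NOT 0=1 G1=(0+0>=1)=0 G2=NOT G0=NOT 0=1 G3=NOT G0=NOT 0=1 -> 1011
Step 3: G0=NOT G0=NOT 1=0 G1=(1+0>=1)=1 G2=NOT G0=NOT 1=0 G3=NOT G0=NOT 1=0 -> 0100
Step 4: G0=NOT G0=NOT 0=1 G1=(0+1>=1)=1 G2=NOT G0=NOT 0=1 G3=NOT G0=NOT 0=1 -> 1111
Step 5: G0=NOT G0=NOT 1=0 G1=(1+1>=1)=1 G2=NOT G0=NOT 1=0 G3=NOT G0=NOT 1=0 -> 0100
Cycle of length 2 starting at step 3 -> no fixed point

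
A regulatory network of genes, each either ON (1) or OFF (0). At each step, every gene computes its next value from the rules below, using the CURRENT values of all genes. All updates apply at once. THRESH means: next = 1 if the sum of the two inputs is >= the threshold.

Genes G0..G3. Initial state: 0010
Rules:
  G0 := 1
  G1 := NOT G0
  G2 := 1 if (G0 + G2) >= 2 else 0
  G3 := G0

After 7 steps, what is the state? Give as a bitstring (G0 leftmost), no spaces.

Step 1: G0=1(const) G1=NOT G0=NOT 0=1 G2=(0+1>=2)=0 G3=G0=0 -> 1100
Step 2: G0=1(const) G1=NOT G0=NOT 1=0 G2=(1+0>=2)=0 G3=G0=1 -> 1001
Step 3: G0=1(const) G1=NOT G0=NOT 1=0 G2=(1+0>=2)=0 G3=G0=1 -> 1001
Step 4: G0=1(const) G1=NOT G0=NOT 1=0 G2=(1+0>=2)=0 G3=G0=1 -> 1001
Step 5: G0=1(const) G1=NOT G0=NOT 1=0 G2=(1+0>=2)=0 G3=G0=1 -> 1001
Step 6: G0=1(const) G1=NOT G0=NOT 1=0 G2=(1+0>=2)=0 G3=G0=1 -> 1001
Step 7: G0=1(const) G1=NOT G0=NOT 1=0 G2=(1+0>=2)=0 G3=G0=1 -> 1001

1001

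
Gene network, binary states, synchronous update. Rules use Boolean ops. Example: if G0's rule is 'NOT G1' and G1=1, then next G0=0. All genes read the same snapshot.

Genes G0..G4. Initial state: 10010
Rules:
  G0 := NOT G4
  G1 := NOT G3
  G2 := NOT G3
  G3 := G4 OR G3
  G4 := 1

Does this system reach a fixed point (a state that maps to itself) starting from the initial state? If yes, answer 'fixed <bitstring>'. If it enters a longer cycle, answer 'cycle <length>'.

Answer: fixed 00011

Derivation:
Step 0: 10010
Step 1: G0=NOT G4=NOT 0=1 G1=NOT G3=NOT 1=0 G2=NOT G3=NOT 1=0 G3=G4|G3=0|1=1 G4=1(const) -> 10011
Step 2: G0=NOT G4=NOT 1=0 G1=NOT G3=NOT 1=0 G2=NOT G3=NOT 1=0 G3=G4|G3=1|1=1 G4=1(const) -> 00011
Step 3: G0=NOT G4=NOT 1=0 G1=NOT G3=NOT 1=0 G2=NOT G3=NOT 1=0 G3=G4|G3=1|1=1 G4=1(const) -> 00011
Fixed point reached at step 2: 00011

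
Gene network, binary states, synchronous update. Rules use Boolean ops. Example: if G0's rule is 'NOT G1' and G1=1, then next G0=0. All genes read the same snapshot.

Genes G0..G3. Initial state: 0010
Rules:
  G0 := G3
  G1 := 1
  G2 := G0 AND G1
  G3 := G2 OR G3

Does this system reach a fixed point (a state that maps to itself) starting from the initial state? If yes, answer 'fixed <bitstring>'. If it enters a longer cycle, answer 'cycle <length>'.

Answer: fixed 1111

Derivation:
Step 0: 0010
Step 1: G0=G3=0 G1=1(const) G2=G0&G1=0&0=0 G3=G2|G3=1|0=1 -> 0101
Step 2: G0=G3=1 G1=1(const) G2=G0&G1=0&1=0 G3=G2|G3=0|1=1 -> 1101
Step 3: G0=G3=1 G1=1(const) G2=G0&G1=1&1=1 G3=G2|G3=0|1=1 -> 1111
Step 4: G0=G3=1 G1=1(const) G2=G0&G1=1&1=1 G3=G2|G3=1|1=1 -> 1111
Fixed point reached at step 3: 1111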